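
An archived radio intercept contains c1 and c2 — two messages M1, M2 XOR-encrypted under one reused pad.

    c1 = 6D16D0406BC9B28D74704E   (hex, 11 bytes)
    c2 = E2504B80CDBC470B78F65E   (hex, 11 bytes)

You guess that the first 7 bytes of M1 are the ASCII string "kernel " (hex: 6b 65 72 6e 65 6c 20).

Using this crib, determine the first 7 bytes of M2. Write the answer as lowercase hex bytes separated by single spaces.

e4 23 e9 ae c3 19 d5

First, c1 ⊕ c2 = (M1 ⊕ K) ⊕ (M2 ⊕ K) = M1 ⊕ M2, so the key drops out. Then M2 = (M1 ⊕ M2) ⊕ M1 over the first 7 bytes.
byte 0: (6d ^ e2) ^ 6b = 8f ^ 6b = e4
byte 1: (16 ^ 50) ^ 65 = 46 ^ 65 = 23
byte 2: (d0 ^ 4b) ^ 72 = 9b ^ 72 = e9
byte 3: (40 ^ 80) ^ 6e = c0 ^ 6e = ae
byte 4: (6b ^ cd) ^ 65 = a6 ^ 65 = c3
byte 5: (c9 ^ bc) ^ 6c = 75 ^ 6c = 19
byte 6: (b2 ^ 47) ^ 20 = f5 ^ 20 = d5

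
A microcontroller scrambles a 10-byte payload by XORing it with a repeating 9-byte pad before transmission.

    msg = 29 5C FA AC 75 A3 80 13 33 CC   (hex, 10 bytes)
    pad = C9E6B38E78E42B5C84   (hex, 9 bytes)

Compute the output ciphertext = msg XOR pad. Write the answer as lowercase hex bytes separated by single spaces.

The 9-byte key repeats, so the effective keystream is c9 e6 b3 8e 78 e4 2b 5c 84 c9.
byte 0: 29 XOR c9 = e0
byte 1: 5c XOR e6 = ba
byte 2: fa XOR b3 = 49
byte 3: ac XOR 8e = 22
byte 4: 75 XOR 78 = 0d
byte 5: a3 XOR e4 = 47
byte 6: 80 XOR 2b = ab
byte 7: 13 XOR 5c = 4f
byte 8: 33 XOR 84 = b7
byte 9: cc XOR c9 = 05

e0 ba 49 22 0d 47 ab 4f b7 05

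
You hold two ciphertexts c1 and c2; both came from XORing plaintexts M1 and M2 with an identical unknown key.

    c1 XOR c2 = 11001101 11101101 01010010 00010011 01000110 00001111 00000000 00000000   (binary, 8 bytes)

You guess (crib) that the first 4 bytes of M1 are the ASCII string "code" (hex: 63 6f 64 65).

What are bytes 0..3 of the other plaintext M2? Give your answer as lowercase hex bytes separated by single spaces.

Since c1 ⊕ c2 = M1 ⊕ M2, XORing with the guessed M1 bytes yields the corresponding M2 bytes: M2 = (c1 ⊕ c2) ⊕ M1.
cd xor 63 = ae
ed xor 6f = 82
52 xor 64 = 36
13 xor 65 = 76

ae 82 36 76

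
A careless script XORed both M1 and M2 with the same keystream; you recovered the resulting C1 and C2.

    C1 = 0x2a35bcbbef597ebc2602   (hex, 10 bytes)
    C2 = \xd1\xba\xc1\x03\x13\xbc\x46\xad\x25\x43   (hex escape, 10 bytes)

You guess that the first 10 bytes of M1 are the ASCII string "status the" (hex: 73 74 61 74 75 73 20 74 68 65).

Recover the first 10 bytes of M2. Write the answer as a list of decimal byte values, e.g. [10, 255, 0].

First, C1 ⊕ C2 = (M1 ⊕ K) ⊕ (M2 ⊕ K) = M1 ⊕ M2, so the key drops out. Then M2 = (M1 ⊕ M2) ⊕ M1 over the first 10 bytes.
byte 0: (2a xor d1) xor 73 = fb xor 73 = 88
byte 1: (35 xor ba) xor 74 = 8f xor 74 = fb
byte 2: (bc xor c1) xor 61 = 7d xor 61 = 1c
byte 3: (bb xor 03) xor 74 = b8 xor 74 = cc
byte 4: (ef xor 13) xor 75 = fc xor 75 = 89
byte 5: (59 xor bc) xor 73 = e5 xor 73 = 96
byte 6: (7e xor 46) xor 20 = 38 xor 20 = 18
byte 7: (bc xor ad) xor 74 = 11 xor 74 = 65
byte 8: (26 xor 25) xor 68 = 03 xor 68 = 6b
byte 9: (02 xor 43) xor 65 = 41 xor 65 = 24

[136, 251, 28, 204, 137, 150, 24, 101, 107, 36]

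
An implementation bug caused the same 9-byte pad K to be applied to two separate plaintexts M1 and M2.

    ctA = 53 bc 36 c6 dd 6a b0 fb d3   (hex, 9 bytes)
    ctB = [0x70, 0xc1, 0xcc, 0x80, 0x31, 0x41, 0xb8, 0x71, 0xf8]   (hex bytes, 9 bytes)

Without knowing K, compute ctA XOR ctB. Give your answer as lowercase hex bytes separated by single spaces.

23 7d fa 46 ec 2b 08 8a 2b

ctA ⊕ ctB = (M1 ⊕ K) ⊕ (M2 ⊕ K) = M1 ⊕ M2 — the shared key cancels under XOR.
byte 0: 01010011 ^ 01110000 = 00100011
byte 1: 10111100 ^ 11000001 = 01111101
byte 2: 00110110 ^ 11001100 = 11111010
byte 3: 11000110 ^ 10000000 = 01000110
byte 4: 11011101 ^ 00110001 = 11101100
byte 5: 01101010 ^ 01000001 = 00101011
byte 6: 10110000 ^ 10111000 = 00001000
byte 7: 11111011 ^ 01110001 = 10001010
byte 8: 11010011 ^ 11111000 = 00101011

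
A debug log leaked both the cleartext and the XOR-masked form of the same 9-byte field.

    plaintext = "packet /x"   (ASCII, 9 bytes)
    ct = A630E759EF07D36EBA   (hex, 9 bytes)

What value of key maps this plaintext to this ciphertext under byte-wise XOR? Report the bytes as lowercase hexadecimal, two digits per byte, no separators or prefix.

Since ct = plaintext ⊕ key, XORing both sides with plaintext gives key = plaintext ⊕ ct.
byte 0: 70 xor a6 = d6
byte 1: 61 xor 30 = 51
byte 2: 63 xor e7 = 84
byte 3: 6b xor 59 = 32
byte 4: 65 xor ef = 8a
byte 5: 74 xor 07 = 73
byte 6: 20 xor d3 = f3
byte 7: 2f xor 6e = 41
byte 8: 78 xor ba = c2

d65184328a73f341c2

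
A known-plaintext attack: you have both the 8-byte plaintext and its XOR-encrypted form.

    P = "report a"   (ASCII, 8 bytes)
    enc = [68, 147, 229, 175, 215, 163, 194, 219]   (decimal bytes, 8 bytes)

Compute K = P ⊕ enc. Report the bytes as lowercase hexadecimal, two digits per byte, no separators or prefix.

Since enc = P ⊕ K, XORing both sides with P gives K = P ⊕ enc.
byte 0: 72 ⊕ 44 = 36
byte 1: 65 ⊕ 93 = f6
byte 2: 70 ⊕ e5 = 95
byte 3: 6f ⊕ af = c0
byte 4: 72 ⊕ d7 = a5
byte 5: 74 ⊕ a3 = d7
byte 6: 20 ⊕ c2 = e2
byte 7: 61 ⊕ db = ba

36f695c0a5d7e2ba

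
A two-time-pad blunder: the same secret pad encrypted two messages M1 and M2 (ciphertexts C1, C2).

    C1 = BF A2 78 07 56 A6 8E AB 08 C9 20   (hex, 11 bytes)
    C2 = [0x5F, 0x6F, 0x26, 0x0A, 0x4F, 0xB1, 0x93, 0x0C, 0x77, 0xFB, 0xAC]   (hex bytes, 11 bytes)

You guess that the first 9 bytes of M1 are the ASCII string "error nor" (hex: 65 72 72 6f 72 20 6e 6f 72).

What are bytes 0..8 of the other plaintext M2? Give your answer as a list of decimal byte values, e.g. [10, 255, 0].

[133, 191, 44, 98, 107, 55, 115, 200, 13]

First, C1 ⊕ C2 = (M1 ⊕ K) ⊕ (M2 ⊕ K) = M1 ⊕ M2, so the key drops out. Then M2 = (M1 ⊕ M2) ⊕ M1 over the first 9 bytes.
byte 0: (bf XOR 5f) XOR 65 = e0 XOR 65 = 85
byte 1: (a2 XOR 6f) XOR 72 = cd XOR 72 = bf
byte 2: (78 XOR 26) XOR 72 = 5e XOR 72 = 2c
byte 3: (07 XOR 0a) XOR 6f = 0d XOR 6f = 62
byte 4: (56 XOR 4f) XOR 72 = 19 XOR 72 = 6b
byte 5: (a6 XOR b1) XOR 20 = 17 XOR 20 = 37
byte 6: (8e XOR 93) XOR 6e = 1d XOR 6e = 73
byte 7: (ab XOR 0c) XOR 6f = a7 XOR 6f = c8
byte 8: (08 XOR 77) XOR 72 = 7f XOR 72 = 0d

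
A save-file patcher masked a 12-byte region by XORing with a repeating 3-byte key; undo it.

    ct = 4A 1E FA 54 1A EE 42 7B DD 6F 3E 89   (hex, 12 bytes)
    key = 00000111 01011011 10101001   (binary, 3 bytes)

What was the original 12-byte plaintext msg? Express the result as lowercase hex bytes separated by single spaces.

The 3-byte key repeats, so the effective keystream is 07 5b a9 07 5b a9 07 5b a9 07 5b a9.
byte 0:  74 ^   7 =  77
byte 1:  30 ^  91 =  69
byte 2: 250 ^ 169 =  83
byte 3:  84 ^   7 =  83
byte 4:  26 ^  91 =  65
byte 5: 238 ^ 169 =  71
byte 6:  66 ^   7 =  69
byte 7: 123 ^  91 =  32
byte 8: 221 ^ 169 = 116
byte 9: 111 ^   7 = 104
byte 10:  62 ^  91 = 101
byte 11: 137 ^ 169 =  32

4d 45 53 53 41 47 45 20 74 68 65 20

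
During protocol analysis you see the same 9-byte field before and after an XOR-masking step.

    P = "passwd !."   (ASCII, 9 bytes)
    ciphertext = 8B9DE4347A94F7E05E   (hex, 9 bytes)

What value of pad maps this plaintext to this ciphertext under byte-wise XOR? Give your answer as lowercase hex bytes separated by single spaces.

Since ciphertext = P ⊕ pad, XORing both sides with P gives pad = P ⊕ ciphertext.
70 ⊕ 8b = fb
61 ⊕ 9d = fc
73 ⊕ e4 = 97
73 ⊕ 34 = 47
77 ⊕ 7a = 0d
64 ⊕ 94 = f0
20 ⊕ f7 = d7
21 ⊕ e0 = c1
2e ⊕ 5e = 70

fb fc 97 47 0d f0 d7 c1 70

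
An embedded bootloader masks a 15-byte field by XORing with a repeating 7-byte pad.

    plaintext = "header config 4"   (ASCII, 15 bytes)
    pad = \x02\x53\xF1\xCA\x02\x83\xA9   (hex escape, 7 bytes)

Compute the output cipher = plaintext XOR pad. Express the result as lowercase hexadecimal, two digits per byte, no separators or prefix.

6a3690ae67f189613c9fac6be48936

The 7-byte key repeats, so the effective keystream is 02 53 f1 ca 02 83 a9 02 53 f1 ca 02 83 a9 02.
byte 0: 01101000 ⊕ 00000010 = 01101010
byte 1: 01100101 ⊕ 01010011 = 00110110
byte 2: 01100001 ⊕ 11110001 = 10010000
byte 3: 01100100 ⊕ 11001010 = 10101110
byte 4: 01100101 ⊕ 00000010 = 01100111
byte 5: 01110010 ⊕ 10000011 = 11110001
byte 6: 00100000 ⊕ 10101001 = 10001001
byte 7: 01100011 ⊕ 00000010 = 01100001
byte 8: 01101111 ⊕ 01010011 = 00111100
byte 9: 01101110 ⊕ 11110001 = 10011111
byte 10: 01100110 ⊕ 11001010 = 10101100
byte 11: 01101001 ⊕ 00000010 = 01101011
byte 12: 01100111 ⊕ 10000011 = 11100100
byte 13: 00100000 ⊕ 10101001 = 10001001
byte 14: 00110100 ⊕ 00000010 = 00110110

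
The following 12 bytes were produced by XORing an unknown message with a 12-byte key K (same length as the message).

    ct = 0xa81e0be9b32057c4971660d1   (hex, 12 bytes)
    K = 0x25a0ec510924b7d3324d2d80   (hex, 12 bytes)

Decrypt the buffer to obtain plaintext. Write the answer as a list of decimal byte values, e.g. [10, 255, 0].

[141, 190, 231, 184, 186, 4, 224, 23, 165, 91, 77, 81]

a8 ⊕ 25 = 8d
1e ⊕ a0 = be
0b ⊕ ec = e7
e9 ⊕ 51 = b8
b3 ⊕ 09 = ba
20 ⊕ 24 = 04
57 ⊕ b7 = e0
c4 ⊕ d3 = 17
97 ⊕ 32 = a5
16 ⊕ 4d = 5b
60 ⊕ 2d = 4d
d1 ⊕ 80 = 51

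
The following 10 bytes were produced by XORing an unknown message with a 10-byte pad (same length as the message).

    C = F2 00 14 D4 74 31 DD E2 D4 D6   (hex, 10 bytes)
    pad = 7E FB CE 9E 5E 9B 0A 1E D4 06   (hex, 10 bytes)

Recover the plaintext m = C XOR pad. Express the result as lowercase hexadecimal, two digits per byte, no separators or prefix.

8cfbda4a2aaad7fc00d0

byte 0: 11110010 XOR 01111110 = 10001100
byte 1: 00000000 XOR 11111011 = 11111011
byte 2: 00010100 XOR 11001110 = 11011010
byte 3: 11010100 XOR 10011110 = 01001010
byte 4: 01110100 XOR 01011110 = 00101010
byte 5: 00110001 XOR 10011011 = 10101010
byte 6: 11011101 XOR 00001010 = 11010111
byte 7: 11100010 XOR 00011110 = 11111100
byte 8: 11010100 XOR 11010100 = 00000000
byte 9: 11010110 XOR 00000110 = 11010000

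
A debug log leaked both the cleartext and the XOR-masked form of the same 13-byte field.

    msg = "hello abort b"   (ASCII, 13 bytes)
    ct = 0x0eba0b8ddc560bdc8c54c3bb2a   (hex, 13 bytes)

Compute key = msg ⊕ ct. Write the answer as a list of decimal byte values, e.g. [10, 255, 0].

[102, 223, 103, 225, 179, 118, 106, 190, 227, 38, 183, 155, 72]

Since ct = msg ⊕ key, XORing both sides with msg gives key = msg ⊕ ct.
byte 0: 68 ⊕ 0e = 66
byte 1: 65 ⊕ ba = df
byte 2: 6c ⊕ 0b = 67
byte 3: 6c ⊕ 8d = e1
byte 4: 6f ⊕ dc = b3
byte 5: 20 ⊕ 56 = 76
byte 6: 61 ⊕ 0b = 6a
byte 7: 62 ⊕ dc = be
byte 8: 6f ⊕ 8c = e3
byte 9: 72 ⊕ 54 = 26
byte 10: 74 ⊕ c3 = b7
byte 11: 20 ⊕ bb = 9b
byte 12: 62 ⊕ 2a = 48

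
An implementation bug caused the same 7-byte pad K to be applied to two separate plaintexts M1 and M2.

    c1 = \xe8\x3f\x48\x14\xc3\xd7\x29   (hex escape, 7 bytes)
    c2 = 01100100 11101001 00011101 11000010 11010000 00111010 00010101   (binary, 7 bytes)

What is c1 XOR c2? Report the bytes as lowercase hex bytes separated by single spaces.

8c d6 55 d6 13 ed 3c

c1 ⊕ c2 = (M1 ⊕ K) ⊕ (M2 ⊕ K) = M1 ⊕ M2 — the shared key cancels under XOR.
11101000 xor 01100100 = 10001100
00111111 xor 11101001 = 11010110
01001000 xor 00011101 = 01010101
00010100 xor 11000010 = 11010110
11000011 xor 11010000 = 00010011
11010111 xor 00111010 = 11101101
00101001 xor 00010101 = 00111100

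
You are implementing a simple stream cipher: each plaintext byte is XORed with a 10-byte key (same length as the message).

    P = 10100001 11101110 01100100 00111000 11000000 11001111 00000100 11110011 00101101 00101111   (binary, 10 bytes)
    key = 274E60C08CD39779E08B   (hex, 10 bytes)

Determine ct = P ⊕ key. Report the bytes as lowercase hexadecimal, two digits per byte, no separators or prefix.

XOR is its own inverse, so applying the key byte-wise gives the result directly.
a1 XOR 27 = 86
ee XOR 4e = a0
64 XOR 60 = 04
38 XOR c0 = f8
c0 XOR 8c = 4c
cf XOR d3 = 1c
04 XOR 97 = 93
f3 XOR 79 = 8a
2d XOR e0 = cd
2f XOR 8b = a4

86a004f84c1c938acda4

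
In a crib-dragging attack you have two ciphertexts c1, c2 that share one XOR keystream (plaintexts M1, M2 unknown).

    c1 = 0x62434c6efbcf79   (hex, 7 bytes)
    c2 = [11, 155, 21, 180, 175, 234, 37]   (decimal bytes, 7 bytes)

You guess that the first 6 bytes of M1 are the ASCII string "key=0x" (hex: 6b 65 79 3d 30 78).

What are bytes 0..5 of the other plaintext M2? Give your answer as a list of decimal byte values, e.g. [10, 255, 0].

First, c1 ⊕ c2 = (M1 ⊕ K) ⊕ (M2 ⊕ K) = M1 ⊕ M2, so the key drops out. Then M2 = (M1 ⊕ M2) ⊕ M1 over the first 6 bytes.
byte 0: (62 xor 0b) xor 6b = 69 xor 6b = 02
byte 1: (43 xor 9b) xor 65 = d8 xor 65 = bd
byte 2: (4c xor 15) xor 79 = 59 xor 79 = 20
byte 3: (6e xor b4) xor 3d = da xor 3d = e7
byte 4: (fb xor af) xor 30 = 54 xor 30 = 64
byte 5: (cf xor ea) xor 78 = 25 xor 78 = 5d

[2, 189, 32, 231, 100, 93]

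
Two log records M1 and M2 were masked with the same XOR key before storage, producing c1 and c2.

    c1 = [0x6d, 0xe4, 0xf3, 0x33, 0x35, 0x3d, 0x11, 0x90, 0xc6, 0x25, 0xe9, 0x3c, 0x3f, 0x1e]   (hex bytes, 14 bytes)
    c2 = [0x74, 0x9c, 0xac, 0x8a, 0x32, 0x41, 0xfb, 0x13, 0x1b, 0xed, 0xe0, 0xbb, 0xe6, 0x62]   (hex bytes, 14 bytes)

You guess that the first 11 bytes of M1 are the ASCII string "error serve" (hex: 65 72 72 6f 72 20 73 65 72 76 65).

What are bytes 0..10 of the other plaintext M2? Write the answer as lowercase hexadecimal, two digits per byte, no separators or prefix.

7c0a2dd6755c99e6afbe6c

First, c1 ⊕ c2 = (M1 ⊕ K) ⊕ (M2 ⊕ K) = M1 ⊕ M2, so the key drops out. Then M2 = (M1 ⊕ M2) ⊕ M1 over the first 11 bytes.
byte 0: (6d ⊕ 74) ⊕ 65 = 19 ⊕ 65 = 7c
byte 1: (e4 ⊕ 9c) ⊕ 72 = 78 ⊕ 72 = 0a
byte 2: (f3 ⊕ ac) ⊕ 72 = 5f ⊕ 72 = 2d
byte 3: (33 ⊕ 8a) ⊕ 6f = b9 ⊕ 6f = d6
byte 4: (35 ⊕ 32) ⊕ 72 = 07 ⊕ 72 = 75
byte 5: (3d ⊕ 41) ⊕ 20 = 7c ⊕ 20 = 5c
byte 6: (11 ⊕ fb) ⊕ 73 = ea ⊕ 73 = 99
byte 7: (90 ⊕ 13) ⊕ 65 = 83 ⊕ 65 = e6
byte 8: (c6 ⊕ 1b) ⊕ 72 = dd ⊕ 72 = af
byte 9: (25 ⊕ ed) ⊕ 76 = c8 ⊕ 76 = be
byte 10: (e9 ⊕ e0) ⊕ 65 = 09 ⊕ 65 = 6c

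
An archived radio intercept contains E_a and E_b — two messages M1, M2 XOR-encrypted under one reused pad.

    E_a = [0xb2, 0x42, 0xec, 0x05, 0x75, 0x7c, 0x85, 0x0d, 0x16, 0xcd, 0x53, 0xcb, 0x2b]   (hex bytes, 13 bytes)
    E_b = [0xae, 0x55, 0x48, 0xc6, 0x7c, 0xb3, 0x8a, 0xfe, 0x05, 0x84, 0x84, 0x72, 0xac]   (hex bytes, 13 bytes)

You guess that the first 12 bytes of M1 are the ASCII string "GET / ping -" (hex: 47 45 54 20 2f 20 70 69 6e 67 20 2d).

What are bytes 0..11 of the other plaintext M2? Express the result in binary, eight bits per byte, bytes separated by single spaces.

First, E_a ⊕ E_b = (M1 ⊕ K) ⊕ (M2 ⊕ K) = M1 ⊕ M2, so the key drops out. Then M2 = (M1 ⊕ M2) ⊕ M1 over the first 12 bytes.
byte 0: (b2 XOR ae) XOR 47 = 1c XOR 47 = 5b
byte 1: (42 XOR 55) XOR 45 = 17 XOR 45 = 52
byte 2: (ec XOR 48) XOR 54 = a4 XOR 54 = f0
byte 3: (05 XOR c6) XOR 20 = c3 XOR 20 = e3
byte 4: (75 XOR 7c) XOR 2f = 09 XOR 2f = 26
byte 5: (7c XOR b3) XOR 20 = cf XOR 20 = ef
byte 6: (85 XOR 8a) XOR 70 = 0f XOR 70 = 7f
byte 7: (0d XOR fe) XOR 69 = f3 XOR 69 = 9a
byte 8: (16 XOR 05) XOR 6e = 13 XOR 6e = 7d
byte 9: (cd XOR 84) XOR 67 = 49 XOR 67 = 2e
byte 10: (53 XOR 84) XOR 20 = d7 XOR 20 = f7
byte 11: (cb XOR 72) XOR 2d = b9 XOR 2d = 94

01011011 01010010 11110000 11100011 00100110 11101111 01111111 10011010 01111101 00101110 11110111 10010100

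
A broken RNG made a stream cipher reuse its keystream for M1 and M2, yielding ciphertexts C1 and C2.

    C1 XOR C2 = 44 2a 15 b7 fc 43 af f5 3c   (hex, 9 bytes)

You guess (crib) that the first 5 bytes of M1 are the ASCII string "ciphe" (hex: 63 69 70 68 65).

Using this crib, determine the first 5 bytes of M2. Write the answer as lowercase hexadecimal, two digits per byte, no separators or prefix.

Since C1 ⊕ C2 = M1 ⊕ M2, XORing with the guessed M1 bytes yields the corresponding M2 bytes: M2 = (C1 ⊕ C2) ⊕ M1.
44 xor 63 = 27
2a xor 69 = 43
15 xor 70 = 65
b7 xor 68 = df
fc xor 65 = 99

274365df99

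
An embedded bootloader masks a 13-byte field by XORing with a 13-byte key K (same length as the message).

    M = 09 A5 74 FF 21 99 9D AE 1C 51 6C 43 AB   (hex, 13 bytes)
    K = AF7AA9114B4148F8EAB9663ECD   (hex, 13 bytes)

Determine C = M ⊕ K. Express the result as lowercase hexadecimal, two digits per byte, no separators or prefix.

a6dfddee6ad8d556f6e80a7d66

XOR is its own inverse, so applying the key byte-wise gives the result directly.
byte 0: 00001001 ^ 10101111 = 10100110
byte 1: 10100101 ^ 01111010 = 11011111
byte 2: 01110100 ^ 10101001 = 11011101
byte 3: 11111111 ^ 00010001 = 11101110
byte 4: 00100001 ^ 01001011 = 01101010
byte 5: 10011001 ^ 01000001 = 11011000
byte 6: 10011101 ^ 01001000 = 11010101
byte 7: 10101110 ^ 11111000 = 01010110
byte 8: 00011100 ^ 11101010 = 11110110
byte 9: 01010001 ^ 10111001 = 11101000
byte 10: 01101100 ^ 01100110 = 00001010
byte 11: 01000011 ^ 00111110 = 01111101
byte 12: 10101011 ^ 11001101 = 01100110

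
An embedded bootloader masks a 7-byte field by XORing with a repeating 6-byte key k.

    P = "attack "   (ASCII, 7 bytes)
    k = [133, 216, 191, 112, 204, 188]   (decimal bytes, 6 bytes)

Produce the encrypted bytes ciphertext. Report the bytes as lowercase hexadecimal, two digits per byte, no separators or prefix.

e4accb11afd7a5

The 6-byte key repeats, so the effective keystream is 85 d8 bf 70 cc bc 85.
byte 0: 61 ⊕ 85 = e4
byte 1: 74 ⊕ d8 = ac
byte 2: 74 ⊕ bf = cb
byte 3: 61 ⊕ 70 = 11
byte 4: 63 ⊕ cc = af
byte 5: 6b ⊕ bc = d7
byte 6: 20 ⊕ 85 = a5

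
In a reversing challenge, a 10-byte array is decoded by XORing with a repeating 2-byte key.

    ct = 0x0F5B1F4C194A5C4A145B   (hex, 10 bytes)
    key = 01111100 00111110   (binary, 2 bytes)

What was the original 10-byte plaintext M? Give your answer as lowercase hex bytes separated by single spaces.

The 2-byte key repeats, so the effective keystream is 7c 3e 7c 3e 7c 3e 7c 3e 7c 3e.
byte 0: 0f XOR 7c = 73
byte 1: 5b XOR 3e = 65
byte 2: 1f XOR 7c = 63
byte 3: 4c XOR 3e = 72
byte 4: 19 XOR 7c = 65
byte 5: 4a XOR 3e = 74
byte 6: 5c XOR 7c = 20
byte 7: 4a XOR 3e = 74
byte 8: 14 XOR 7c = 68
byte 9: 5b XOR 3e = 65

73 65 63 72 65 74 20 74 68 65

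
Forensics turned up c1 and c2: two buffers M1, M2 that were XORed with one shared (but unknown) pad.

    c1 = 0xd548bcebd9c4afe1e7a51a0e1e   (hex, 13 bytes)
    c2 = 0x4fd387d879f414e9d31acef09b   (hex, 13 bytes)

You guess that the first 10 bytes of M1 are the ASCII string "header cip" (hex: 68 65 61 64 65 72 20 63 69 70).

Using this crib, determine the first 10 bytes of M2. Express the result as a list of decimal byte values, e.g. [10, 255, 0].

First, c1 ⊕ c2 = (M1 ⊕ K) ⊕ (M2 ⊕ K) = M1 ⊕ M2, so the key drops out. Then M2 = (M1 ⊕ M2) ⊕ M1 over the first 10 bytes.
byte 0: (d5 ⊕ 4f) ⊕ 68 = 9a ⊕ 68 = f2
byte 1: (48 ⊕ d3) ⊕ 65 = 9b ⊕ 65 = fe
byte 2: (bc ⊕ 87) ⊕ 61 = 3b ⊕ 61 = 5a
byte 3: (eb ⊕ d8) ⊕ 64 = 33 ⊕ 64 = 57
byte 4: (d9 ⊕ 79) ⊕ 65 = a0 ⊕ 65 = c5
byte 5: (c4 ⊕ f4) ⊕ 72 = 30 ⊕ 72 = 42
byte 6: (af ⊕ 14) ⊕ 20 = bb ⊕ 20 = 9b
byte 7: (e1 ⊕ e9) ⊕ 63 = 08 ⊕ 63 = 6b
byte 8: (e7 ⊕ d3) ⊕ 69 = 34 ⊕ 69 = 5d
byte 9: (a5 ⊕ 1a) ⊕ 70 = bf ⊕ 70 = cf

[242, 254, 90, 87, 197, 66, 155, 107, 93, 207]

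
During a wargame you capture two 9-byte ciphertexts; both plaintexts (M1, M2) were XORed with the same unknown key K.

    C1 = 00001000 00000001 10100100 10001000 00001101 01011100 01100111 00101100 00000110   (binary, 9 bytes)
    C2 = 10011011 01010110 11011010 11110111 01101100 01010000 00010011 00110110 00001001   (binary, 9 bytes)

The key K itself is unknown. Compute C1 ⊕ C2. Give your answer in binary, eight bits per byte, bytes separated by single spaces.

C1 ⊕ C2 = (M1 ⊕ K) ⊕ (M2 ⊕ K) = M1 ⊕ M2 — the shared key cancels under XOR.
00001000 xor 10011011 = 10010011
00000001 xor 01010110 = 01010111
10100100 xor 11011010 = 01111110
10001000 xor 11110111 = 01111111
00001101 xor 01101100 = 01100001
01011100 xor 01010000 = 00001100
01100111 xor 00010011 = 01110100
00101100 xor 00110110 = 00011010
00000110 xor 00001001 = 00001111

10010011 01010111 01111110 01111111 01100001 00001100 01110100 00011010 00001111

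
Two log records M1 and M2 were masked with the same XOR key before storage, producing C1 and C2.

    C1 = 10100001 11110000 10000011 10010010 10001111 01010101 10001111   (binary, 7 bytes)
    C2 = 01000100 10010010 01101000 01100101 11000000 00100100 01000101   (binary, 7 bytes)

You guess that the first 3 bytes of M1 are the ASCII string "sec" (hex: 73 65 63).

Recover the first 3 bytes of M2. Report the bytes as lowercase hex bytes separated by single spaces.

First, C1 ⊕ C2 = (M1 ⊕ K) ⊕ (M2 ⊕ K) = M1 ⊕ M2, so the key drops out. Then M2 = (M1 ⊕ M2) ⊕ M1 over the first 3 bytes.
byte 0: (a1 ⊕ 44) ⊕ 73 = e5 ⊕ 73 = 96
byte 1: (f0 ⊕ 92) ⊕ 65 = 62 ⊕ 65 = 07
byte 2: (83 ⊕ 68) ⊕ 63 = eb ⊕ 63 = 88

96 07 88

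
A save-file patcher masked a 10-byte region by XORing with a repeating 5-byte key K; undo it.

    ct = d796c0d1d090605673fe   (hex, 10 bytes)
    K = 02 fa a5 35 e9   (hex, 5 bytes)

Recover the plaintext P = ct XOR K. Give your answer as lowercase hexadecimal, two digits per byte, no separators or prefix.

The 5-byte key repeats, so the effective keystream is 02 fa a5 35 e9 02 fa a5 35 e9.
byte 0: d7 xor 02 = d5
byte 1: 96 xor fa = 6c
byte 2: c0 xor a5 = 65
byte 3: d1 xor 35 = e4
byte 4: d0 xor e9 = 39
byte 5: 90 xor 02 = 92
byte 6: 60 xor fa = 9a
byte 7: 56 xor a5 = f3
byte 8: 73 xor 35 = 46
byte 9: fe xor e9 = 17

d56c65e439929af34617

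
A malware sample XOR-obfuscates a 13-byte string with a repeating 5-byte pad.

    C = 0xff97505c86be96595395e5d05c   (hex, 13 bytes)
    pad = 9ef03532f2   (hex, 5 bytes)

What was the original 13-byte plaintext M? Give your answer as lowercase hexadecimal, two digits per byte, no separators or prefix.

6167656e7420666c61677b2069

The 5-byte key repeats, so the effective keystream is 9e f0 35 32 f2 9e f0 35 32 f2 9e f0 35.
byte 0: 11111111 ⊕ 10011110 = 01100001
byte 1: 10010111 ⊕ 11110000 = 01100111
byte 2: 01010000 ⊕ 00110101 = 01100101
byte 3: 01011100 ⊕ 00110010 = 01101110
byte 4: 10000110 ⊕ 11110010 = 01110100
byte 5: 10111110 ⊕ 10011110 = 00100000
byte 6: 10010110 ⊕ 11110000 = 01100110
byte 7: 01011001 ⊕ 00110101 = 01101100
byte 8: 01010011 ⊕ 00110010 = 01100001
byte 9: 10010101 ⊕ 11110010 = 01100111
byte 10: 11100101 ⊕ 10011110 = 01111011
byte 11: 11010000 ⊕ 11110000 = 00100000
byte 12: 01011100 ⊕ 00110101 = 01101001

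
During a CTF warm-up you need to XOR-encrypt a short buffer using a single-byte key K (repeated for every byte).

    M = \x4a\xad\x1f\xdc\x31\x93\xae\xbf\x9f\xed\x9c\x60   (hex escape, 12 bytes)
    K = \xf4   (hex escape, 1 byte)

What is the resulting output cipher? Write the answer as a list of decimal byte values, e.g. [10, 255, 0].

[190, 89, 235, 40, 197, 103, 90, 75, 107, 25, 104, 148]

The 1-byte key repeats, so the effective keystream is f4 f4 f4 f4 f4 f4 f4 f4 f4 f4 f4 f4.
byte 0:  74 ^ 244 = 190
byte 1: 173 ^ 244 =  89
byte 2:  31 ^ 244 = 235
byte 3: 220 ^ 244 =  40
byte 4:  49 ^ 244 = 197
byte 5: 147 ^ 244 = 103
byte 6: 174 ^ 244 =  90
byte 7: 191 ^ 244 =  75
byte 8: 159 ^ 244 = 107
byte 9: 237 ^ 244 =  25
byte 10: 156 ^ 244 = 104
byte 11:  96 ^ 244 = 148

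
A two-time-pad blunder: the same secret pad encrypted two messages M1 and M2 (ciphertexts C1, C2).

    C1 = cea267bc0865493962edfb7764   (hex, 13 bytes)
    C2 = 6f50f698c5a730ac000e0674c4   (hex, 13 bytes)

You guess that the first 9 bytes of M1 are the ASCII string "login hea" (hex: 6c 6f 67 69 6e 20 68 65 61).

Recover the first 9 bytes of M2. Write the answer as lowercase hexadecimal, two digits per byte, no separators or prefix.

First, C1 ⊕ C2 = (M1 ⊕ K) ⊕ (M2 ⊕ K) = M1 ⊕ M2, so the key drops out. Then M2 = (M1 ⊕ M2) ⊕ M1 over the first 9 bytes.
byte 0: (ce xor 6f) xor 6c = a1 xor 6c = cd
byte 1: (a2 xor 50) xor 6f = f2 xor 6f = 9d
byte 2: (67 xor f6) xor 67 = 91 xor 67 = f6
byte 3: (bc xor 98) xor 69 = 24 xor 69 = 4d
byte 4: (08 xor c5) xor 6e = cd xor 6e = a3
byte 5: (65 xor a7) xor 20 = c2 xor 20 = e2
byte 6: (49 xor 30) xor 68 = 79 xor 68 = 11
byte 7: (39 xor ac) xor 65 = 95 xor 65 = f0
byte 8: (62 xor 00) xor 61 = 62 xor 61 = 03

cd9df64da3e211f003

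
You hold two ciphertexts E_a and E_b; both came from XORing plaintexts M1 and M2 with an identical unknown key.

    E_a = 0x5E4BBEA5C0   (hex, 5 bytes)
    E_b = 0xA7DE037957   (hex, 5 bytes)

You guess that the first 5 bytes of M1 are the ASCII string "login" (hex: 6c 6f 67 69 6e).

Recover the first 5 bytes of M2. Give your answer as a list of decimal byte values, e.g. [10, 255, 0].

[149, 250, 218, 181, 249]

First, E_a ⊕ E_b = (M1 ⊕ K) ⊕ (M2 ⊕ K) = M1 ⊕ M2, so the key drops out. Then M2 = (M1 ⊕ M2) ⊕ M1 over the first 5 bytes.
byte 0: (5e xor a7) xor 6c = f9 xor 6c = 95
byte 1: (4b xor de) xor 6f = 95 xor 6f = fa
byte 2: (be xor 03) xor 67 = bd xor 67 = da
byte 3: (a5 xor 79) xor 69 = dc xor 69 = b5
byte 4: (c0 xor 57) xor 6e = 97 xor 6e = f9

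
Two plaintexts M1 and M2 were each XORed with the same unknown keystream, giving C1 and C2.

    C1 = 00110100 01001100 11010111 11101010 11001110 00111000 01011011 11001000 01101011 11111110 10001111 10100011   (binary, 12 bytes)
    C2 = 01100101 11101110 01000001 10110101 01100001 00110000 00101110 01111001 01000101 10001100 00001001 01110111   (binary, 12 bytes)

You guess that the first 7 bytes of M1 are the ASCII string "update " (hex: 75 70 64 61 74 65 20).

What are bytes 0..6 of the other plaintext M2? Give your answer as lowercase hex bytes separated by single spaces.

24 d2 f2 3e db 6d 55

First, C1 ⊕ C2 = (M1 ⊕ K) ⊕ (M2 ⊕ K) = M1 ⊕ M2, so the key drops out. Then M2 = (M1 ⊕ M2) ⊕ M1 over the first 7 bytes.
byte 0: (34 ^ 65) ^ 75 = 51 ^ 75 = 24
byte 1: (4c ^ ee) ^ 70 = a2 ^ 70 = d2
byte 2: (d7 ^ 41) ^ 64 = 96 ^ 64 = f2
byte 3: (ea ^ b5) ^ 61 = 5f ^ 61 = 3e
byte 4: (ce ^ 61) ^ 74 = af ^ 74 = db
byte 5: (38 ^ 30) ^ 65 = 08 ^ 65 = 6d
byte 6: (5b ^ 2e) ^ 20 = 75 ^ 20 = 55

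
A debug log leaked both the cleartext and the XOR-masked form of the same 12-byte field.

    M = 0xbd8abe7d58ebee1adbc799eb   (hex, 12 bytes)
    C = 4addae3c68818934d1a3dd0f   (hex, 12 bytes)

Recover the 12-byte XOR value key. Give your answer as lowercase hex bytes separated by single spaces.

f7 57 10 41 30 6a 67 2e 0a 64 44 e4

Since C = M ⊕ key, XORing both sides with M gives key = M ⊕ C.
byte 0: bd XOR 4a = f7
byte 1: 8a XOR dd = 57
byte 2: be XOR ae = 10
byte 3: 7d XOR 3c = 41
byte 4: 58 XOR 68 = 30
byte 5: eb XOR 81 = 6a
byte 6: ee XOR 89 = 67
byte 7: 1a XOR 34 = 2e
byte 8: db XOR d1 = 0a
byte 9: c7 XOR a3 = 64
byte 10: 99 XOR dd = 44
byte 11: eb XOR 0f = e4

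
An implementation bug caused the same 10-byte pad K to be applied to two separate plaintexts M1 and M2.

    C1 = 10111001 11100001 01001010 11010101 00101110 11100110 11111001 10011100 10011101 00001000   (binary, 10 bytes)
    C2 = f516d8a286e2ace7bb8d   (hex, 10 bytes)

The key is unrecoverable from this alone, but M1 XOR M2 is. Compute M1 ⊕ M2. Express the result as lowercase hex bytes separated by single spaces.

C1 ⊕ C2 = (M1 ⊕ K) ⊕ (M2 ⊕ K) = M1 ⊕ M2 — the shared key cancels under XOR.
byte 0: 10111001 ^ 11110101 = 01001100
byte 1: 11100001 ^ 00010110 = 11110111
byte 2: 01001010 ^ 11011000 = 10010010
byte 3: 11010101 ^ 10100010 = 01110111
byte 4: 00101110 ^ 10000110 = 10101000
byte 5: 11100110 ^ 11100010 = 00000100
byte 6: 11111001 ^ 10101100 = 01010101
byte 7: 10011100 ^ 11100111 = 01111011
byte 8: 10011101 ^ 10111011 = 00100110
byte 9: 00001000 ^ 10001101 = 10000101

4c f7 92 77 a8 04 55 7b 26 85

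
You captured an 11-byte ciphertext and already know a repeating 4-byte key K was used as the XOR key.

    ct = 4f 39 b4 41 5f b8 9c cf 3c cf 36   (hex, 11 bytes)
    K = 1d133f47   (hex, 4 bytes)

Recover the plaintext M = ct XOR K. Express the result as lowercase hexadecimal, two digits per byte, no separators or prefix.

522a8b0642aba38821dc09

The 4-byte key repeats, so the effective keystream is 1d 13 3f 47 1d 13 3f 47 1d 13 3f.
byte 0: 4f XOR 1d = 52
byte 1: 39 XOR 13 = 2a
byte 2: b4 XOR 3f = 8b
byte 3: 41 XOR 47 = 06
byte 4: 5f XOR 1d = 42
byte 5: b8 XOR 13 = ab
byte 6: 9c XOR 3f = a3
byte 7: cf XOR 47 = 88
byte 8: 3c XOR 1d = 21
byte 9: cf XOR 13 = dc
byte 10: 36 XOR 3f = 09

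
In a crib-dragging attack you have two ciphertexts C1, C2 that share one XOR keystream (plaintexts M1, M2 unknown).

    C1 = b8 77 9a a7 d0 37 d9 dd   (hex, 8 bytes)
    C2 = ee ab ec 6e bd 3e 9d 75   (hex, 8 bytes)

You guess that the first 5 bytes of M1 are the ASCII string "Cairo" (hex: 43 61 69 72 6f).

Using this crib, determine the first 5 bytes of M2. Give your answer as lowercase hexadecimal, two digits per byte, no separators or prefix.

15bd1fbb02

First, C1 ⊕ C2 = (M1 ⊕ K) ⊕ (M2 ⊕ K) = M1 ⊕ M2, so the key drops out. Then M2 = (M1 ⊕ M2) ⊕ M1 over the first 5 bytes.
byte 0: (b8 ^ ee) ^ 43 = 56 ^ 43 = 15
byte 1: (77 ^ ab) ^ 61 = dc ^ 61 = bd
byte 2: (9a ^ ec) ^ 69 = 76 ^ 69 = 1f
byte 3: (a7 ^ 6e) ^ 72 = c9 ^ 72 = bb
byte 4: (d0 ^ bd) ^ 6f = 6d ^ 6f = 02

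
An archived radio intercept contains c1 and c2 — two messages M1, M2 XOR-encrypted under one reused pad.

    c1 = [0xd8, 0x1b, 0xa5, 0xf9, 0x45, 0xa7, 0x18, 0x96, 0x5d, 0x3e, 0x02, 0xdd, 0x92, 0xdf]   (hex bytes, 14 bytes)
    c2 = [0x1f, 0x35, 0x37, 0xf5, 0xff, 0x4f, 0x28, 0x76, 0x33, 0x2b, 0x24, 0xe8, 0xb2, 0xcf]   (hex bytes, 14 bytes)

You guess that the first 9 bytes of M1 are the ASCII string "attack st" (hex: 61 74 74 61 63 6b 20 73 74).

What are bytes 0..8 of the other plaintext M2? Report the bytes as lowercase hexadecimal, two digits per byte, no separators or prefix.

a65ae66dd98310931a

First, c1 ⊕ c2 = (M1 ⊕ K) ⊕ (M2 ⊕ K) = M1 ⊕ M2, so the key drops out. Then M2 = (M1 ⊕ M2) ⊕ M1 over the first 9 bytes.
byte 0: (d8 xor 1f) xor 61 = c7 xor 61 = a6
byte 1: (1b xor 35) xor 74 = 2e xor 74 = 5a
byte 2: (a5 xor 37) xor 74 = 92 xor 74 = e6
byte 3: (f9 xor f5) xor 61 = 0c xor 61 = 6d
byte 4: (45 xor ff) xor 63 = ba xor 63 = d9
byte 5: (a7 xor 4f) xor 6b = e8 xor 6b = 83
byte 6: (18 xor 28) xor 20 = 30 xor 20 = 10
byte 7: (96 xor 76) xor 73 = e0 xor 73 = 93
byte 8: (5d xor 33) xor 74 = 6e xor 74 = 1a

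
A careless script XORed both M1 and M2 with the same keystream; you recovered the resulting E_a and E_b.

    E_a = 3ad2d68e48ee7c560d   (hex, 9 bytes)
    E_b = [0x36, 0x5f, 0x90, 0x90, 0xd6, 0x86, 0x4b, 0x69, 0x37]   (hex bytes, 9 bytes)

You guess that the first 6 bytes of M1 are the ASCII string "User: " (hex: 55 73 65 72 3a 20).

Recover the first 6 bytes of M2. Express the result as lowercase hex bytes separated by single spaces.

59 fe 23 6c a4 48

First, E_a ⊕ E_b = (M1 ⊕ K) ⊕ (M2 ⊕ K) = M1 ⊕ M2, so the key drops out. Then M2 = (M1 ⊕ M2) ⊕ M1 over the first 6 bytes.
byte 0: (3a xor 36) xor 55 = 0c xor 55 = 59
byte 1: (d2 xor 5f) xor 73 = 8d xor 73 = fe
byte 2: (d6 xor 90) xor 65 = 46 xor 65 = 23
byte 3: (8e xor 90) xor 72 = 1e xor 72 = 6c
byte 4: (48 xor d6) xor 3a = 9e xor 3a = a4
byte 5: (ee xor 86) xor 20 = 68 xor 20 = 48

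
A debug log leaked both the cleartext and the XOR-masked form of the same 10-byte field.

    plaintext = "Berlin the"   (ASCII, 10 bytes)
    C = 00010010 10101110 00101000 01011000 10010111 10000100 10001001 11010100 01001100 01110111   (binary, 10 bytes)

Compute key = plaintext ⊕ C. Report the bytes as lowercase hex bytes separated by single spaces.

Since C = plaintext ⊕ key, XORing both sides with plaintext gives key = plaintext ⊕ C.
byte 0:  66 xor  18 =  80
byte 1: 101 xor 174 = 203
byte 2: 114 xor  40 =  90
byte 3: 108 xor  88 =  52
byte 4: 105 xor 151 = 254
byte 5: 110 xor 132 = 234
byte 6:  32 xor 137 = 169
byte 7: 116 xor 212 = 160
byte 8: 104 xor  76 =  36
byte 9: 101 xor 119 =  18

50 cb 5a 34 fe ea a9 a0 24 12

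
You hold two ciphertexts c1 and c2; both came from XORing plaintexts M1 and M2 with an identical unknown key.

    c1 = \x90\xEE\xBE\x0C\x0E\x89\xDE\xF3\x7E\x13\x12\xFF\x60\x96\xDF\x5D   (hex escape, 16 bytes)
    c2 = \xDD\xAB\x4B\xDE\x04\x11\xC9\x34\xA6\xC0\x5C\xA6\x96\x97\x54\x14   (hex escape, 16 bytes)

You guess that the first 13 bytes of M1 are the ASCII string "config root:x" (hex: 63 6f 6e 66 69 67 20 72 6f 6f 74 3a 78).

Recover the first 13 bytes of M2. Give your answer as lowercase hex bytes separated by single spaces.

First, c1 ⊕ c2 = (M1 ⊕ K) ⊕ (M2 ⊕ K) = M1 ⊕ M2, so the key drops out. Then M2 = (M1 ⊕ M2) ⊕ M1 over the first 13 bytes.
byte 0: (90 xor dd) xor 63 = 4d xor 63 = 2e
byte 1: (ee xor ab) xor 6f = 45 xor 6f = 2a
byte 2: (be xor 4b) xor 6e = f5 xor 6e = 9b
byte 3: (0c xor de) xor 66 = d2 xor 66 = b4
byte 4: (0e xor 04) xor 69 = 0a xor 69 = 63
byte 5: (89 xor 11) xor 67 = 98 xor 67 = ff
byte 6: (de xor c9) xor 20 = 17 xor 20 = 37
byte 7: (f3 xor 34) xor 72 = c7 xor 72 = b5
byte 8: (7e xor a6) xor 6f = d8 xor 6f = b7
byte 9: (13 xor c0) xor 6f = d3 xor 6f = bc
byte 10: (12 xor 5c) xor 74 = 4e xor 74 = 3a
byte 11: (ff xor a6) xor 3a = 59 xor 3a = 63
byte 12: (60 xor 96) xor 78 = f6 xor 78 = 8e

2e 2a 9b b4 63 ff 37 b5 b7 bc 3a 63 8e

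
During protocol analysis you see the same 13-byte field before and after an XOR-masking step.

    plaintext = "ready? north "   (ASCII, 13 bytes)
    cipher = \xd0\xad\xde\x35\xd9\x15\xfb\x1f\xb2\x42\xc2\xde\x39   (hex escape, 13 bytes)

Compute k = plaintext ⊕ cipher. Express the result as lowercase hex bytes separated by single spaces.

Since cipher = plaintext ⊕ k, XORing both sides with plaintext gives k = plaintext ⊕ cipher.
byte 0: 114 ⊕ 208 = 162
byte 1: 101 ⊕ 173 = 200
byte 2:  97 ⊕ 222 = 191
byte 3: 100 ⊕  53 =  81
byte 4: 121 ⊕ 217 = 160
byte 5:  63 ⊕  21 =  42
byte 6:  32 ⊕ 251 = 219
byte 7: 110 ⊕  31 = 113
byte 8: 111 ⊕ 178 = 221
byte 9: 114 ⊕  66 =  48
byte 10: 116 ⊕ 194 = 182
byte 11: 104 ⊕ 222 = 182
byte 12:  32 ⊕  57 =  25

a2 c8 bf 51 a0 2a db 71 dd 30 b6 b6 19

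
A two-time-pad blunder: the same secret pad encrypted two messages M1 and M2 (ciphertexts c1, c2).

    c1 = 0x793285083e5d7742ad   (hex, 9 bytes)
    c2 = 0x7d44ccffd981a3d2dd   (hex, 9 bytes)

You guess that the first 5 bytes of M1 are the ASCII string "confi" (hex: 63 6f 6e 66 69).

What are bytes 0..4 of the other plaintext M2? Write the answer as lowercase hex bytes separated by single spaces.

First, c1 ⊕ c2 = (M1 ⊕ K) ⊕ (M2 ⊕ K) = M1 ⊕ M2, so the key drops out. Then M2 = (M1 ⊕ M2) ⊕ M1 over the first 5 bytes.
byte 0: (79 XOR 7d) XOR 63 = 04 XOR 63 = 67
byte 1: (32 XOR 44) XOR 6f = 76 XOR 6f = 19
byte 2: (85 XOR cc) XOR 6e = 49 XOR 6e = 27
byte 3: (08 XOR ff) XOR 66 = f7 XOR 66 = 91
byte 4: (3e XOR d9) XOR 69 = e7 XOR 69 = 8e

67 19 27 91 8e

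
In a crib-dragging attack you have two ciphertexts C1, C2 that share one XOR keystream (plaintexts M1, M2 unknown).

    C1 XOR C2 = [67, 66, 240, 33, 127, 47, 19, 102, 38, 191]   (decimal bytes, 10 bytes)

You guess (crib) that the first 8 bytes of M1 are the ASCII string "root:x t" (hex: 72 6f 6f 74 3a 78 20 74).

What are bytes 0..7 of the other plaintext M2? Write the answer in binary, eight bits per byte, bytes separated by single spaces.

Since C1 ⊕ C2 = M1 ⊕ M2, XORing with the guessed M1 bytes yields the corresponding M2 bytes: M2 = (C1 ⊕ C2) ⊕ M1.
43 XOR 72 = 31
42 XOR 6f = 2d
f0 XOR 6f = 9f
21 XOR 74 = 55
7f XOR 3a = 45
2f XOR 78 = 57
13 XOR 20 = 33
66 XOR 74 = 12

00110001 00101101 10011111 01010101 01000101 01010111 00110011 00010010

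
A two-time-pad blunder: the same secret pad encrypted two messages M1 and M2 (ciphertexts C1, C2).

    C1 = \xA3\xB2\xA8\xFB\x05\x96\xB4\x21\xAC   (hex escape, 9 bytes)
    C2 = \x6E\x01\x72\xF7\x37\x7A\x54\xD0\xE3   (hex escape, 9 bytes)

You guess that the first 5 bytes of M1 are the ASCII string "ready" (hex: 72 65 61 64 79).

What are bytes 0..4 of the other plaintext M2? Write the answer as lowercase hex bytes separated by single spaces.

bf d6 bb 68 4b

First, C1 ⊕ C2 = (M1 ⊕ K) ⊕ (M2 ⊕ K) = M1 ⊕ M2, so the key drops out. Then M2 = (M1 ⊕ M2) ⊕ M1 over the first 5 bytes.
byte 0: (a3 XOR 6e) XOR 72 = cd XOR 72 = bf
byte 1: (b2 XOR 01) XOR 65 = b3 XOR 65 = d6
byte 2: (a8 XOR 72) XOR 61 = da XOR 61 = bb
byte 3: (fb XOR f7) XOR 64 = 0c XOR 64 = 68
byte 4: (05 XOR 37) XOR 79 = 32 XOR 79 = 4b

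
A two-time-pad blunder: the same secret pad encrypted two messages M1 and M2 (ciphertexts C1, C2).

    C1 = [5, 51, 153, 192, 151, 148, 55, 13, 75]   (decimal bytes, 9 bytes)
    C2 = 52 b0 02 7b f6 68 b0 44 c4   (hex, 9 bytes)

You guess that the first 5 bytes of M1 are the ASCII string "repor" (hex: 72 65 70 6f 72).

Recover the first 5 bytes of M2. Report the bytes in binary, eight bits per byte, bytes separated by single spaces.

First, C1 ⊕ C2 = (M1 ⊕ K) ⊕ (M2 ⊕ K) = M1 ⊕ M2, so the key drops out. Then M2 = (M1 ⊕ M2) ⊕ M1 over the first 5 bytes.
byte 0: (05 XOR 52) XOR 72 = 57 XOR 72 = 25
byte 1: (33 XOR b0) XOR 65 = 83 XOR 65 = e6
byte 2: (99 XOR 02) XOR 70 = 9b XOR 70 = eb
byte 3: (c0 XOR 7b) XOR 6f = bb XOR 6f = d4
byte 4: (97 XOR f6) XOR 72 = 61 XOR 72 = 13

00100101 11100110 11101011 11010100 00010011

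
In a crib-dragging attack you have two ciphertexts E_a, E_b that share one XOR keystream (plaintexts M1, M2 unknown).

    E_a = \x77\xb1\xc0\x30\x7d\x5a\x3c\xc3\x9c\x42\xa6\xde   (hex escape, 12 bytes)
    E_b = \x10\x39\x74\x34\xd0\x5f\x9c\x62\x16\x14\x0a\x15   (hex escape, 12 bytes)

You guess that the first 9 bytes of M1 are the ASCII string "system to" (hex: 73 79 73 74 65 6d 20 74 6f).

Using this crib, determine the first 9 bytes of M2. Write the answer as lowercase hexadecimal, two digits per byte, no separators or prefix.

14f1c770c86880d5e5

First, E_a ⊕ E_b = (M1 ⊕ K) ⊕ (M2 ⊕ K) = M1 ⊕ M2, so the key drops out. Then M2 = (M1 ⊕ M2) ⊕ M1 over the first 9 bytes.
byte 0: (77 ⊕ 10) ⊕ 73 = 67 ⊕ 73 = 14
byte 1: (b1 ⊕ 39) ⊕ 79 = 88 ⊕ 79 = f1
byte 2: (c0 ⊕ 74) ⊕ 73 = b4 ⊕ 73 = c7
byte 3: (30 ⊕ 34) ⊕ 74 = 04 ⊕ 74 = 70
byte 4: (7d ⊕ d0) ⊕ 65 = ad ⊕ 65 = c8
byte 5: (5a ⊕ 5f) ⊕ 6d = 05 ⊕ 6d = 68
byte 6: (3c ⊕ 9c) ⊕ 20 = a0 ⊕ 20 = 80
byte 7: (c3 ⊕ 62) ⊕ 74 = a1 ⊕ 74 = d5
byte 8: (9c ⊕ 16) ⊕ 6f = 8a ⊕ 6f = e5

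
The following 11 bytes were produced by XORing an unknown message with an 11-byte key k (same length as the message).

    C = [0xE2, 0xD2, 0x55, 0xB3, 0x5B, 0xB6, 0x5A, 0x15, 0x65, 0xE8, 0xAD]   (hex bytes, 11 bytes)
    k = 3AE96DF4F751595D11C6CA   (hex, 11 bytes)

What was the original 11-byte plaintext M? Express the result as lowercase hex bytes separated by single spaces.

11100010 XOR 00111010 = 11011000
11010010 XOR 11101001 = 00111011
01010101 XOR 01101101 = 00111000
10110011 XOR 11110100 = 01000111
01011011 XOR 11110111 = 10101100
10110110 XOR 01010001 = 11100111
01011010 XOR 01011001 = 00000011
00010101 XOR 01011101 = 01001000
01100101 XOR 00010001 = 01110100
11101000 XOR 11000110 = 00101110
10101101 XOR 11001010 = 01100111

d8 3b 38 47 ac e7 03 48 74 2e 67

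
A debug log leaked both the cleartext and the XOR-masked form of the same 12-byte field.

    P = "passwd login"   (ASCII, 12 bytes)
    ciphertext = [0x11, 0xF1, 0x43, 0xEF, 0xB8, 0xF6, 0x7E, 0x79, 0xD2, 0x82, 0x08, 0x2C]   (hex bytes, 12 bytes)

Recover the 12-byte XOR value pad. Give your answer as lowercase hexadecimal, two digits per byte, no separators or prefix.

Since ciphertext = P ⊕ pad, XORing both sides with P gives pad = P ⊕ ciphertext.
70 ⊕ 11 = 61
61 ⊕ f1 = 90
73 ⊕ 43 = 30
73 ⊕ ef = 9c
77 ⊕ b8 = cf
64 ⊕ f6 = 92
20 ⊕ 7e = 5e
6c ⊕ 79 = 15
6f ⊕ d2 = bd
67 ⊕ 82 = e5
69 ⊕ 08 = 61
6e ⊕ 2c = 42

6190309ccf925e15bde56142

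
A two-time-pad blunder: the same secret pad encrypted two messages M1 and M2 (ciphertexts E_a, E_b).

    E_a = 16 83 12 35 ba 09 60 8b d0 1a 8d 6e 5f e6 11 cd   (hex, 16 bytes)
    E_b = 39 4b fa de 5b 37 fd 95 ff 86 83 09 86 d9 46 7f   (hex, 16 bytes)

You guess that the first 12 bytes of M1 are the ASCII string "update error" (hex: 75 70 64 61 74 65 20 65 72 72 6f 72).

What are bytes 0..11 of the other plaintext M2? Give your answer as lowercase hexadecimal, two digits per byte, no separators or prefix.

First, E_a ⊕ E_b = (M1 ⊕ K) ⊕ (M2 ⊕ K) = M1 ⊕ M2, so the key drops out. Then M2 = (M1 ⊕ M2) ⊕ M1 over the first 12 bytes.
byte 0: (16 xor 39) xor 75 = 2f xor 75 = 5a
byte 1: (83 xor 4b) xor 70 = c8 xor 70 = b8
byte 2: (12 xor fa) xor 64 = e8 xor 64 = 8c
byte 3: (35 xor de) xor 61 = eb xor 61 = 8a
byte 4: (ba xor 5b) xor 74 = e1 xor 74 = 95
byte 5: (09 xor 37) xor 65 = 3e xor 65 = 5b
byte 6: (60 xor fd) xor 20 = 9d xor 20 = bd
byte 7: (8b xor 95) xor 65 = 1e xor 65 = 7b
byte 8: (d0 xor ff) xor 72 = 2f xor 72 = 5d
byte 9: (1a xor 86) xor 72 = 9c xor 72 = ee
byte 10: (8d xor 83) xor 6f = 0e xor 6f = 61
byte 11: (6e xor 09) xor 72 = 67 xor 72 = 15

5ab88c8a955bbd7b5dee6115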